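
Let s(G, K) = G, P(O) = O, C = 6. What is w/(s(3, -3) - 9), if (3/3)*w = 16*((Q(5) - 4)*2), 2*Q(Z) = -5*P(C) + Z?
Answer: 88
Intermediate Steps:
Q(Z) = -15 + Z/2 (Q(Z) = (-5*6 + Z)/2 = (-30 + Z)/2 = -15 + Z/2)
w = -528 (w = 16*(((-15 + (1/2)*5) - 4)*2) = 16*(((-15 + 5/2) - 4)*2) = 16*((-25/2 - 4)*2) = 16*(-33/2*2) = 16*(-33) = -528)
w/(s(3, -3) - 9) = -528/(3 - 9) = -528/(-6) = -1/6*(-528) = 88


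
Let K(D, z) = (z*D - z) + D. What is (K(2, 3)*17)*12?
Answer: 1020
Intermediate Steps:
K(D, z) = D - z + D*z (K(D, z) = (D*z - z) + D = (-z + D*z) + D = D - z + D*z)
(K(2, 3)*17)*12 = ((2 - 1*3 + 2*3)*17)*12 = ((2 - 3 + 6)*17)*12 = (5*17)*12 = 85*12 = 1020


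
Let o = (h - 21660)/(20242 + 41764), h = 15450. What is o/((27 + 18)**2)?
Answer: -23/465045 ≈ -4.9458e-5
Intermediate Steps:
o = -3105/31003 (o = (15450 - 21660)/(20242 + 41764) = -6210/62006 = -6210*1/62006 = -3105/31003 ≈ -0.10015)
o/((27 + 18)**2) = -3105/(31003*(27 + 18)**2) = -3105/(31003*(45**2)) = -3105/31003/2025 = -3105/31003*1/2025 = -23/465045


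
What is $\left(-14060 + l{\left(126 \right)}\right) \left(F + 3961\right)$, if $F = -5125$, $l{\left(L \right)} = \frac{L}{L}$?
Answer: $16364676$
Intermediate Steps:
$l{\left(L \right)} = 1$
$\left(-14060 + l{\left(126 \right)}\right) \left(F + 3961\right) = \left(-14060 + 1\right) \left(-5125 + 3961\right) = \left(-14059\right) \left(-1164\right) = 16364676$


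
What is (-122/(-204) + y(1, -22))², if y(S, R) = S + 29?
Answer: 9740641/10404 ≈ 936.24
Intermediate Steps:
y(S, R) = 29 + S
(-122/(-204) + y(1, -22))² = (-122/(-204) + (29 + 1))² = (-122*(-1/204) + 30)² = (61/102 + 30)² = (3121/102)² = 9740641/10404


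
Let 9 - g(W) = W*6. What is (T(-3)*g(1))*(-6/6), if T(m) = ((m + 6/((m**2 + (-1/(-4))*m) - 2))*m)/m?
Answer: 153/25 ≈ 6.1200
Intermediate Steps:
g(W) = 9 - 6*W (g(W) = 9 - W*6 = 9 - 6*W)
T(m) = m + 6/(-2 + m**2 + m/4) (T(m) = ((m + 6/((m**2 + (-1*(-1/4))*m) - 2))*m)/m = ((m + 6/((m**2 + m/4) - 2))*m)/m = ((m + 6/(-2 + m**2 + m/4))*m)/m = (m*(m + 6/(-2 + m**2 + m/4)))/m = m + 6/(-2 + m**2 + m/4))
(T(-3)*g(1))*(-6/6) = (((24 + (-3)**2 - 8*(-3) + 4*(-3)**3)/(-8 - 3 + 4*(-3)**2))*(9 - 6*1))*(-6/6) = (((24 + 9 + 24 + 4*(-27))/(-8 - 3 + 4*9))*(9 - 6))*(-6*1/6) = (((24 + 9 + 24 - 108)/(-8 - 3 + 36))*3)*(-1) = ((-51/25)*3)*(-1) = (((1/25)*(-51))*3)*(-1) = -51/25*3*(-1) = -153/25*(-1) = 153/25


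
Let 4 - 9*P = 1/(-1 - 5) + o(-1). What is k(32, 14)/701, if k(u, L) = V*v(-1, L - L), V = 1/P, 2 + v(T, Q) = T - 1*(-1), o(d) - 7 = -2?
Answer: 108/3505 ≈ 0.030813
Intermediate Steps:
o(d) = 5 (o(d) = 7 - 2 = 5)
v(T, Q) = -1 + T (v(T, Q) = -2 + (T - 1*(-1)) = -2 + (T + 1) = -2 + (1 + T) = -1 + T)
P = -5/54 (P = 4/9 - (1/(-1 - 5) + 5)/9 = 4/9 - (1/(-6) + 5)/9 = 4/9 - (-1/6 + 5)/9 = 4/9 - 1/9*29/6 = 4/9 - 29/54 = -5/54 ≈ -0.092593)
V = -54/5 (V = 1/(-5/54) = -54/5 ≈ -10.800)
k(u, L) = 108/5 (k(u, L) = -54*(-1 - 1)/5 = -54/5*(-2) = 108/5)
k(32, 14)/701 = (108/5)/701 = (108/5)*(1/701) = 108/3505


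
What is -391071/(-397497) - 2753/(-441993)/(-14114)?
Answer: 813204300735367/826567080975798 ≈ 0.98383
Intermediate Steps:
-391071/(-397497) - 2753/(-441993)/(-14114) = -391071*(-1/397497) - 2753*(-1/441993)*(-1/14114) = 130357/132499 + (2753/441993)*(-1/14114) = 130357/132499 - 2753/6238289202 = 813204300735367/826567080975798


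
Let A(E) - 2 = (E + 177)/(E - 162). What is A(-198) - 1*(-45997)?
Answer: 5519887/120 ≈ 45999.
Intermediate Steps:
A(E) = 2 + (177 + E)/(-162 + E) (A(E) = 2 + (E + 177)/(E - 162) = 2 + (177 + E)/(-162 + E))
A(-198) - 1*(-45997) = 3*(-49 - 198)/(-162 - 198) - 1*(-45997) = 3*(-247)/(-360) + 45997 = 3*(-1/360)*(-247) + 45997 = 247/120 + 45997 = 5519887/120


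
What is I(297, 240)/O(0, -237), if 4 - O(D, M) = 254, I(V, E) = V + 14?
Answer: -311/250 ≈ -1.2440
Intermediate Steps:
I(V, E) = 14 + V
O(D, M) = -250 (O(D, M) = 4 - 1*254 = 4 - 254 = -250)
I(297, 240)/O(0, -237) = (14 + 297)/(-250) = 311*(-1/250) = -311/250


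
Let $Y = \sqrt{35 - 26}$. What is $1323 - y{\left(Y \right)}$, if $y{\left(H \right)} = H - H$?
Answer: $1323$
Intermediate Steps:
$Y = 3$ ($Y = \sqrt{9} = 3$)
$y{\left(H \right)} = 0$
$1323 - y{\left(Y \right)} = 1323 - 0 = 1323 + 0 = 1323$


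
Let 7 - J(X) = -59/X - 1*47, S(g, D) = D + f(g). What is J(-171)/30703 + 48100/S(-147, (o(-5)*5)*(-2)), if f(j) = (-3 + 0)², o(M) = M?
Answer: 252535786625/309762567 ≈ 815.26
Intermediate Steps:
f(j) = 9 (f(j) = (-3)² = 9)
S(g, D) = 9 + D (S(g, D) = D + 9 = 9 + D)
J(X) = 54 + 59/X (J(X) = 7 - (-59/X - 1*47) = 7 - (-59/X - 47) = 7 - (-47 - 59/X) = 7 + (47 + 59/X) = 54 + 59/X)
J(-171)/30703 + 48100/S(-147, (o(-5)*5)*(-2)) = (54 + 59/(-171))/30703 + 48100/(9 - 5*5*(-2)) = (54 + 59*(-1/171))*(1/30703) + 48100/(9 - 25*(-2)) = (54 - 59/171)*(1/30703) + 48100/(9 + 50) = (9175/171)*(1/30703) + 48100/59 = 9175/5250213 + 48100*(1/59) = 9175/5250213 + 48100/59 = 252535786625/309762567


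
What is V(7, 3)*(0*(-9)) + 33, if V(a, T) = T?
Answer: 33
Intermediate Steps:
V(7, 3)*(0*(-9)) + 33 = 3*(0*(-9)) + 33 = 3*0 + 33 = 0 + 33 = 33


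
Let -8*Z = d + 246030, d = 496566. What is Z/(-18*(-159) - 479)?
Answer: -185649/4766 ≈ -38.953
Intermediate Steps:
Z = -185649/2 (Z = -(496566 + 246030)/8 = -⅛*742596 = -185649/2 ≈ -92825.)
Z/(-18*(-159) - 479) = -185649/(2*(-18*(-159) - 479)) = -185649/(2*(2862 - 479)) = -185649/2/2383 = -185649/2*1/2383 = -185649/4766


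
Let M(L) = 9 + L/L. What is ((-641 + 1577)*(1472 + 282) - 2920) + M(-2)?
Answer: 1638834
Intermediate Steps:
M(L) = 10 (M(L) = 9 + 1 = 10)
((-641 + 1577)*(1472 + 282) - 2920) + M(-2) = ((-641 + 1577)*(1472 + 282) - 2920) + 10 = (936*1754 - 2920) + 10 = (1641744 - 2920) + 10 = 1638824 + 10 = 1638834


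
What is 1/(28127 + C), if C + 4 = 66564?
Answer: 1/94687 ≈ 1.0561e-5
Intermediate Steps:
C = 66560 (C = -4 + 66564 = 66560)
1/(28127 + C) = 1/(28127 + 66560) = 1/94687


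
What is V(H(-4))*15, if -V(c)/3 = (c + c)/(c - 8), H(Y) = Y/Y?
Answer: 90/7 ≈ 12.857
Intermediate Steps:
H(Y) = 1
V(c) = -6*c/(-8 + c) (V(c) = -3*(c + c)/(c - 8) = -3*2*c/(-8 + c) = -6*c/(-8 + c))
V(H(-4))*15 = -6*1/(-8 + 1)*15 = -6*1/(-7)*15 = -6*1*(-⅐)*15 = (6/7)*15 = 90/7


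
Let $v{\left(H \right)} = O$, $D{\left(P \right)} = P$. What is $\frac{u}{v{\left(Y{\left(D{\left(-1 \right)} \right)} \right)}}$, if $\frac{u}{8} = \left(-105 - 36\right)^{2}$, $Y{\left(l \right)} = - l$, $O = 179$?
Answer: $\frac{159048}{179} \approx 888.54$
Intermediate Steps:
$v{\left(H \right)} = 179$
$u = 159048$ ($u = 8 \left(-105 - 36\right)^{2} = 8 \left(-141\right)^{2} = 8 \cdot 19881 = 159048$)
$\frac{u}{v{\left(Y{\left(D{\left(-1 \right)} \right)} \right)}} = \frac{159048}{179}$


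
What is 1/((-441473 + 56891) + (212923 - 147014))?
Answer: -1/318673 ≈ -3.1380e-6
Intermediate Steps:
1/((-441473 + 56891) + (212923 - 147014)) = 1/(-384582 + 65909) = 1/(-318673) = -1/318673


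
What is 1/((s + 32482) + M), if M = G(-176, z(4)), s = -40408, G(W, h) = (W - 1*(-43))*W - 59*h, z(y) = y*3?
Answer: 1/14774 ≈ 6.7686e-5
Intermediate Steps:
z(y) = 3*y
G(W, h) = -59*h + W*(43 + W) (G(W, h) = (W + 43)*W - 59*h = (43 + W)*W - 59*h = W*(43 + W) - 59*h = -59*h + W*(43 + W))
M = 22700 (M = (-176)² - 177*4 + 43*(-176) = 30976 - 59*12 - 7568 = 30976 - 708 - 7568 = 22700)
1/((s + 32482) + M) = 1/((-40408 + 32482) + 22700) = 1/(-7926 + 22700) = 1/14774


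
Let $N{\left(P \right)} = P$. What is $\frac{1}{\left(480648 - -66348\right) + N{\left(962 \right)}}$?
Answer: $\frac{1}{547958} \approx 1.825 \cdot 10^{-6}$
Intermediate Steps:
$\frac{1}{\left(480648 - -66348\right) + N{\left(962 \right)}} = \frac{1}{\left(480648 - -66348\right) + 962} = \frac{1}{\left(480648 + 66348\right) + 962} = \frac{1}{546996 + 962} = \frac{1}{547958}$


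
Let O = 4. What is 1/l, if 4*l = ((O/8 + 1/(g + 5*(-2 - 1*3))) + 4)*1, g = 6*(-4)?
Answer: 392/439 ≈ 0.89294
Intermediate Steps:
g = -24
l = 439/392 (l = (((4/8 + 1/(-24 + 5*(-2 - 1*3))) + 4)*1)/4 = (((4*(1/8) + 1/(-24 + 5*(-2 - 3))) + 4)*1)/4 = (((1/2 + 1/(-24 + 5*(-5))) + 4)*1)/4 = (((1/2 + 1/(-24 - 25)) + 4)*1)/4 = (((1/2 + 1/(-49)) + 4)*1)/4 = (((1/2 + 1*(-1/49)) + 4)*1)/4 = (((1/2 - 1/49) + 4)*1)/4 = ((47/98 + 4)*1)/4 = ((439/98)*1)/4 = (1/4)*(439/98) = 439/392 ≈ 1.1199)
1/l = 1/(439/392) = 392/439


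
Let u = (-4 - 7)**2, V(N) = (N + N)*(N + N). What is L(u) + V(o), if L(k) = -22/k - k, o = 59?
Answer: 151831/11 ≈ 13803.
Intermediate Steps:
V(N) = 4*N**2 (V(N) = (2*N)*(2*N) = 4*N**2)
u = 121 (u = (-11)**2 = 121)
L(k) = -k - 22/k
L(u) + V(o) = (-1*121 - 22/121) + 4*59**2 = (-121 - 22*1/121) + 4*3481 = (-121 - 2/11) + 13924 = -1333/11 + 13924 = 151831/11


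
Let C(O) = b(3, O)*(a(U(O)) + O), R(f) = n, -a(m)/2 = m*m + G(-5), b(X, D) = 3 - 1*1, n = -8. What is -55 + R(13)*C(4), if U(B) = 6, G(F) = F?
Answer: 873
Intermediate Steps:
b(X, D) = 2 (b(X, D) = 3 - 1 = 2)
a(m) = 10 - 2*m² (a(m) = -2*(m*m - 5) = -2*(m² - 5) = -2*(-5 + m²) = 10 - 2*m²)
R(f) = -8
C(O) = -124 + 2*O (C(O) = 2*((10 - 2*6²) + O) = 2*((10 - 2*36) + O) = 2*((10 - 72) + O) = 2*(-62 + O) = -124 + 2*O)
-55 + R(13)*C(4) = -55 - 8*(-124 + 2*4) = -55 - 8*(-124 + 8) = -55 - 8*(-116) = -55 + 928 = 873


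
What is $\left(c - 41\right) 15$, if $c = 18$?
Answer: $-345$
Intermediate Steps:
$\left(c - 41\right) 15 = \left(18 - 41\right) 15 = \left(-23\right) 15 = -345$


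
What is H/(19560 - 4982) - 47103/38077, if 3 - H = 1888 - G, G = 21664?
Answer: 66457449/555086506 ≈ 0.11972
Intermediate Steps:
H = 19779 (H = 3 - (1888 - 1*21664) = 3 - (1888 - 21664) = 3 - 1*(-19776) = 3 + 19776 = 19779)
H/(19560 - 4982) - 47103/38077 = 19779/(19560 - 4982) - 47103/38077 = 19779/14578 - 47103*1/38077 = 19779*(1/14578) - 47103/38077 = 19779/14578 - 47103/38077 = 66457449/555086506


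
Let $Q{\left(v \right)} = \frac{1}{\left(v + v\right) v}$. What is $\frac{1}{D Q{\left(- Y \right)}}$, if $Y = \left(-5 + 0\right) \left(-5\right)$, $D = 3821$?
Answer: $\frac{1250}{3821} \approx 0.32714$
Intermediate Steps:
$Y = 25$ ($Y = \left(-5\right) \left(-5\right) = 25$)
$Q{\left(v \right)} = \frac{1}{2 v^{2}}$ ($Q{\left(v \right)} = \frac{1}{2 v v} = \frac{\frac{1}{2} \frac{1}{v}}{v} = \frac{1}{2 v^{2}}$)
$\frac{1}{D Q{\left(- Y \right)}} = \frac{1}{3821 \frac{1}{2 \cdot 625}} = \frac{1}{3821 \cdot \frac{1}{2} \cdot \frac{1}{625}} = \frac{\frac{1}{\frac{1}{1250}}}{3821} = \frac{1}{3821} \cdot 1250 = \frac{1250}{3821}$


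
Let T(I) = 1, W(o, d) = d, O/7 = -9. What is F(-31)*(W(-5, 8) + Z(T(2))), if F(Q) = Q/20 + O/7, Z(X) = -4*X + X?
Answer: -211/4 ≈ -52.750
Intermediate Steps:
O = -63 (O = 7*(-9) = -63)
Z(X) = -3*X
F(Q) = -9 + Q/20 (F(Q) = Q/20 - 63/7 = Q*(1/20) - 63*⅐ = Q/20 - 9 = -9 + Q/20)
F(-31)*(W(-5, 8) + Z(T(2))) = (-9 + (1/20)*(-31))*(8 - 3*1) = (-9 - 31/20)*(8 - 3) = -211/20*5 = -211/4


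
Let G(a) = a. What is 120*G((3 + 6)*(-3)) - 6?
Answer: -3246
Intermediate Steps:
120*G((3 + 6)*(-3)) - 6 = 120*((3 + 6)*(-3)) - 6 = 120*(9*(-3)) - 6 = 120*(-27) - 6 = -3240 - 6 = -3246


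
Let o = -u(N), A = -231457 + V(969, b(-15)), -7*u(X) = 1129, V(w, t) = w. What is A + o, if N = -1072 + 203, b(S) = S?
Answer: -1612287/7 ≈ -2.3033e+5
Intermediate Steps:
N = -869
u(X) = -1129/7 (u(X) = -⅐*1129 = -1129/7)
A = -230488 (A = -231457 + 969 = -230488)
o = 1129/7 (o = -1*(-1129/7) = 1129/7 ≈ 161.29)
A + o = -230488 + 1129/7 = -1612287/7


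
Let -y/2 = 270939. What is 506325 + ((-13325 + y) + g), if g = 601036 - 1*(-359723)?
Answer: 911881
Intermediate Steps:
y = -541878 (y = -2*270939 = -541878)
g = 960759 (g = 601036 + 359723 = 960759)
506325 + ((-13325 + y) + g) = 506325 + ((-13325 - 541878) + 960759) = 506325 + (-555203 + 960759) = 506325 + 405556 = 911881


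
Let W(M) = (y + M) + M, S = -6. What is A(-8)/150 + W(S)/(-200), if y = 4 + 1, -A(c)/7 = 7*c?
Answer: 1589/600 ≈ 2.6483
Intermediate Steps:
A(c) = -49*c
y = 5
W(M) = 5 + 2*M (W(M) = (5 + M) + M = 5 + 2*M)
A(-8)/150 + W(S)/(-200) = -49*(-8)/150 + (5 + 2*(-6))/(-200) = 392*(1/150) + (5 - 12)*(-1/200) = 196/75 - 7*(-1/200) = 196/75 + 7/200 = 1589/600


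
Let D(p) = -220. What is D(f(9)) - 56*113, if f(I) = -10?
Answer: -6548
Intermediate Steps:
D(f(9)) - 56*113 = -220 - 56*113 = -220 - 6328 = -6548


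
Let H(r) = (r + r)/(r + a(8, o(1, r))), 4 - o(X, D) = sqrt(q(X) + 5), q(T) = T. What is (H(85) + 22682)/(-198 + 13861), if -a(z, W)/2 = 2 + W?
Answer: 24068084/14496443 - 68*sqrt(6)/14496443 ≈ 1.6603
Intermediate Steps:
o(X, D) = 4 - sqrt(5 + X) (o(X, D) = 4 - sqrt(X + 5) = 4 - sqrt(5 + X))
a(z, W) = -4 - 2*W (a(z, W) = -2*(2 + W) = -4 - 2*W)
H(r) = 2*r/(-12 + r + 2*sqrt(6)) (H(r) = (r + r)/(r + (-4 - 2*(4 - sqrt(5 + 1)))) = (2*r)/(r + (-4 - 2*(4 - sqrt(6)))) = (2*r)/(r + (-4 + (-8 + 2*sqrt(6)))) = (2*r)/(r + (-12 + 2*sqrt(6))) = (2*r)/(-12 + r + 2*sqrt(6)) = 2*r/(-12 + r + 2*sqrt(6)))
(H(85) + 22682)/(-198 + 13861) = (2*85/(-12 + 85 + 2*sqrt(6)) + 22682)/(-198 + 13861) = (2*85/(73 + 2*sqrt(6)) + 22682)/13663 = (170/(73 + 2*sqrt(6)) + 22682)*(1/13663) = (22682 + 170/(73 + 2*sqrt(6)))*(1/13663) = 22682/13663 + 170/(13663*(73 + 2*sqrt(6)))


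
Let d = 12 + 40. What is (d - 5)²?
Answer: 2209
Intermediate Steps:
d = 52
(d - 5)² = (52 - 5)² = 47² = 2209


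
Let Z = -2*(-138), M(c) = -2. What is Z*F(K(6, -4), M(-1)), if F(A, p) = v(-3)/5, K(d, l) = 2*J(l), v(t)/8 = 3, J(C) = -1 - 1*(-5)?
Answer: 6624/5 ≈ 1324.8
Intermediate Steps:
J(C) = 4 (J(C) = -1 + 5 = 4)
v(t) = 24 (v(t) = 8*3 = 24)
K(d, l) = 8 (K(d, l) = 2*4 = 8)
F(A, p) = 24/5
Z = 276
Z*F(K(6, -4), M(-1)) = 276*(24/5) = 6624/5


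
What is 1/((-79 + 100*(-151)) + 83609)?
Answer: 1/68430 ≈ 1.4613e-5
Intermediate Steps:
1/((-79 + 100*(-151)) + 83609) = 1/((-79 - 15100) + 83609) = 1/(-15179 + 83609) = 1/68430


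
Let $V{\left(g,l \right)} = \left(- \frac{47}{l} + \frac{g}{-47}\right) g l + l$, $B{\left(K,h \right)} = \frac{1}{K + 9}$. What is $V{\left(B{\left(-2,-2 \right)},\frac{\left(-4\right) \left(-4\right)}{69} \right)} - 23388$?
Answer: $- \frac{3717547031}{158907} \approx -23394.0$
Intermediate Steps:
$B{\left(K,h \right)} = \frac{1}{9 + K}$
$V{\left(g,l \right)} = l + g l \left(- \frac{47}{l} - \frac{g}{47}\right)$ ($V{\left(g,l \right)} = \left(- \frac{47}{l} + g \left(- \frac{1}{47}\right)\right) g l + l = \left(- \frac{47}{l} - \frac{g}{47}\right) g l + l = g \left(- \frac{47}{l} - \frac{g}{47}\right) l + l = g l \left(- \frac{47}{l} - \frac{g}{47}\right) + l = l + g l \left(- \frac{47}{l} - \frac{g}{47}\right)$)
$V{\left(B{\left(-2,-2 \right)},\frac{\left(-4\right) \left(-4\right)}{69} \right)} - 23388 = \left(\frac{\left(-4\right) \left(-4\right)}{69} - \frac{47}{9 - 2} - \frac{\frac{\left(-4\right) \left(-4\right)}{69} \left(\frac{1}{9 - 2}\right)^{2}}{47}\right) - 23388 = \left(16 \cdot \frac{1}{69} - \frac{47}{7} - \frac{16 \cdot \frac{1}{69} \left(\frac{1}{7}\right)^{2}}{47}\right) - 23388 = \left(\frac{16}{69} - \frac{47}{7} - \frac{16}{3243 \cdot 49}\right) - 23388 = \left(\frac{16}{69} - \frac{47}{7} - \frac{16}{3243} \cdot \frac{1}{49}\right) - 23388 = \left(\frac{16}{69} - \frac{47}{7} - \frac{16}{158907}\right) - 23388 = - \frac{1030115}{158907} - 23388 = - \frac{3717547031}{158907}$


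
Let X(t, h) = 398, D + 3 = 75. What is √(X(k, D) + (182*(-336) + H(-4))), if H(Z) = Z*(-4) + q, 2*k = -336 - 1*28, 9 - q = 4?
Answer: I*√60733 ≈ 246.44*I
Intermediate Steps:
D = 72 (D = -3 + 75 = 72)
q = 5 (q = 9 - 1*4 = 9 - 4 = 5)
k = -182 (k = (-336 - 1*28)/2 = (-336 - 28)/2 = (½)*(-364) = -182)
H(Z) = 5 - 4*Z (H(Z) = Z*(-4) + 5 = -4*Z + 5 = 5 - 4*Z)
√(X(k, D) + (182*(-336) + H(-4))) = √(398 + (182*(-336) + (5 - 4*(-4)))) = √(398 + (-61152 + (5 + 16))) = √(398 + (-61152 + 21)) = √(398 - 61131) = √(-60733) = I*√60733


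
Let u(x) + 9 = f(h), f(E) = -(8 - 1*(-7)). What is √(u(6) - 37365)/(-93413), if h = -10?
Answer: -11*I*√309/93413 ≈ -0.00207*I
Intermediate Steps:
f(E) = -15 (f(E) = -(8 + 7) = -1*15 = -15)
u(x) = -24 (u(x) = -9 - 15 = -24)
√(u(6) - 37365)/(-93413) = √(-24 - 37365)/(-93413) = √(-37389)*(-1/93413) = (11*I*√309)*(-1/93413) = -11*I*√309/93413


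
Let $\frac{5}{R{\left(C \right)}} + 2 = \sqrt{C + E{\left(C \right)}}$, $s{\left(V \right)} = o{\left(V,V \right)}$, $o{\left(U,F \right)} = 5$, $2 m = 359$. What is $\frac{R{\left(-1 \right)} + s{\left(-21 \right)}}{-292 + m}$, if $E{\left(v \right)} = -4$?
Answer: $- \frac{14}{405} + \frac{2 i \sqrt{5}}{405} \approx -0.034568 + 0.011042 i$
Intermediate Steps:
$m = \frac{359}{2}$ ($m = \frac{1}{2} \cdot 359 = \frac{359}{2} \approx 179.5$)
$s{\left(V \right)} = 5$
$R{\left(C \right)} = \frac{5}{-2 + \sqrt{-4 + C}}$ ($R{\left(C \right)} = \frac{5}{-2 + \sqrt{C - 4}} = \frac{5}{-2 + \sqrt{-4 + C}}$)
$\frac{R{\left(-1 \right)} + s{\left(-21 \right)}}{-292 + m} = \frac{\frac{5}{-2 + \sqrt{-4 - 1}} + 5}{-292 + \frac{359}{2}} = \frac{\frac{5}{-2 + \sqrt{-5}} + 5}{- \frac{225}{2}} = \left(\frac{5}{-2 + i \sqrt{5}} + 5\right) \left(- \frac{2}{225}\right) = \left(5 + \frac{5}{-2 + i \sqrt{5}}\right) \left(- \frac{2}{225}\right) = - \frac{2}{45} - \frac{2}{45 \left(-2 + i \sqrt{5}\right)}$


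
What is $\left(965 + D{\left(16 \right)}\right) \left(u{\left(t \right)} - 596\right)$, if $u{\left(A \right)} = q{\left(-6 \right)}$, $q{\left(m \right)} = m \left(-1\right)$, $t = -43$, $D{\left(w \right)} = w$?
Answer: $-578790$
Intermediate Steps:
$q{\left(m \right)} = - m$
$u{\left(A \right)} = 6$ ($u{\left(A \right)} = \left(-1\right) \left(-6\right) = 6$)
$\left(965 + D{\left(16 \right)}\right) \left(u{\left(t \right)} - 596\right) = \left(965 + 16\right) \left(6 - 596\right) = 981 \left(-590\right) = -578790$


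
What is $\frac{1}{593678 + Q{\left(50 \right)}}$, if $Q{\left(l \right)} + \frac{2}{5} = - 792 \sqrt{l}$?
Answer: $\frac{3710485}{2202635809636} + \frac{12375 \sqrt{2}}{1101317904818} \approx 1.7005 \cdot 10^{-6}$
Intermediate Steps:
$Q{\left(l \right)} = - \frac{2}{5} - 792 \sqrt{l}$
$\frac{1}{593678 + Q{\left(50 \right)}} = \frac{1}{593678 - \left(\frac{2}{5} + 792 \sqrt{50}\right)} = \frac{1}{593678 - \left(\frac{2}{5} + 792 \cdot 5 \sqrt{2}\right)} = \frac{1}{593678 - \left(\frac{2}{5} + 3960 \sqrt{2}\right)} = \frac{1}{\frac{2968388}{5} - 3960 \sqrt{2}}$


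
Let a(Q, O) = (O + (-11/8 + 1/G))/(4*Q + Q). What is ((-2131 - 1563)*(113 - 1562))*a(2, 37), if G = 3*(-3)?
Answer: 760367419/40 ≈ 1.9009e+7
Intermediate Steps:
G = -9
a(Q, O) = (-107/72 + O)/(5*Q) (a(Q, O) = (O + (-11/8 + 1/(-9)))/(4*Q + Q) = (O + (-11*⅛ + 1*(-⅑)))/((5*Q)) = (O + (-11/8 - ⅑))*(1/(5*Q)) = (O - 107/72)*(1/(5*Q)) = (-107/72 + O)*(1/(5*Q)) = (-107/72 + O)/(5*Q))
((-2131 - 1563)*(113 - 1562))*a(2, 37) = ((-2131 - 1563)*(113 - 1562))*((1/360)*(-107 + 72*37)/2) = (-3694*(-1449))*((1/360)*(½)*(-107 + 2664)) = 5352606*((1/360)*(½)*2557) = 5352606*(2557/720) = 760367419/40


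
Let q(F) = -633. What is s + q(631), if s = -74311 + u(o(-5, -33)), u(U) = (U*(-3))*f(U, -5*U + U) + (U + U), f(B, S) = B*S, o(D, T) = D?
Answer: -76454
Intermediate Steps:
u(U) = 2*U + 12*U³ (u(U) = (U*(-3))*(U*(-5*U + U)) + (U + U) = (-3*U)*(U*(-4*U)) + 2*U = (-3*U)*(-4*U²) + 2*U = 12*U³ + 2*U = 2*U + 12*U³)
s = -75821 (s = -74311 + (2*(-5) + 12*(-5)³) = -74311 + (-10 + 12*(-125)) = -74311 + (-10 - 1500) = -74311 - 1510 = -75821)
s + q(631) = -75821 - 633 = -76454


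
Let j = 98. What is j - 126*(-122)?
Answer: 15470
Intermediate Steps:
j - 126*(-122) = 98 - 126*(-122) = 98 + 15372 = 15470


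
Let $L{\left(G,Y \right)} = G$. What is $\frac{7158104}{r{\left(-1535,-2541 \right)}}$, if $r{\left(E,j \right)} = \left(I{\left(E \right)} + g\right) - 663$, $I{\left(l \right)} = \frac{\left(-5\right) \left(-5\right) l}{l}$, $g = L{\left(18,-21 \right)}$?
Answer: $- \frac{1789526}{155} \approx -11545.0$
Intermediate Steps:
$g = 18$
$I{\left(l \right)} = 25$ ($I{\left(l \right)} = \frac{25 l}{l} = 25$)
$r{\left(E,j \right)} = -620$ ($r{\left(E,j \right)} = \left(25 + 18\right) - 663 = 43 - 663 = -620$)
$\frac{7158104}{r{\left(-1535,-2541 \right)}} = \frac{7158104}{-620} = 7158104 \left(- \frac{1}{620}\right) = - \frac{1789526}{155}$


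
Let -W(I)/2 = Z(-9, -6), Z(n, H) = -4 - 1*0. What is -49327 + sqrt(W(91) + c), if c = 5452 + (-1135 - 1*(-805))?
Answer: -49327 + 3*sqrt(570) ≈ -49255.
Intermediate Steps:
Z(n, H) = -4 (Z(n, H) = -4 + 0 = -4)
c = 5122 (c = 5452 + (-1135 + 805) = 5452 - 330 = 5122)
W(I) = 8 (W(I) = -2*(-4) = 8)
-49327 + sqrt(W(91) + c) = -49327 + sqrt(8 + 5122) = -49327 + sqrt(5130) = -49327 + 3*sqrt(570)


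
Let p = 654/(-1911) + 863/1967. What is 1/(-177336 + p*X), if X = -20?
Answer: -178997/31742957492 ≈ -5.6390e-6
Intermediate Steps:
p = 17275/178997 (p = 654*(-1/1911) + 863*(1/1967) = -218/637 + 863/1967 = 17275/178997 ≈ 0.096510)
1/(-177336 + p*X) = 1/(-177336 + (17275/178997)*(-20)) = 1/(-177336 - 345500/178997) = 1/(-31742957492/178997) = -178997/31742957492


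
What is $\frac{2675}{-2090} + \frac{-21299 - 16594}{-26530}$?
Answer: $\frac{411431}{2772385} \approx 0.1484$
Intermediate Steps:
$\frac{2675}{-2090} + \frac{-21299 - 16594}{-26530} = 2675 \left(- \frac{1}{2090}\right) - - \frac{37893}{26530} = - \frac{535}{418} + \frac{37893}{26530} = \frac{411431}{2772385}$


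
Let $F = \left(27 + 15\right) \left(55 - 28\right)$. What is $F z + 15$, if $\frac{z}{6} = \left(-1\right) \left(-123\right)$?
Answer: $836907$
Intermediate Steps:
$z = 738$ ($z = 6 \left(\left(-1\right) \left(-123\right)\right) = 6 \cdot 123 = 738$)
$F = 1134$ ($F = 42 \cdot 27 = 1134$)
$F z + 15 = 1134 \cdot 738 + 15 = 836892 + 15 = 836907$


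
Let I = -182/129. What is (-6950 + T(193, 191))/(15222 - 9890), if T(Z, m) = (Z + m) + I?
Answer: -211799/171957 ≈ -1.2317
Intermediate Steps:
I = -182/129 (I = -182*1/129 = -182/129 ≈ -1.4109)
T(Z, m) = -182/129 + Z + m (T(Z, m) = (Z + m) - 182/129 = -182/129 + Z + m)
(-6950 + T(193, 191))/(15222 - 9890) = (-6950 + (-182/129 + 193 + 191))/(15222 - 9890) = (-6950 + 49354/129)/5332 = -847196/129*1/5332 = -211799/171957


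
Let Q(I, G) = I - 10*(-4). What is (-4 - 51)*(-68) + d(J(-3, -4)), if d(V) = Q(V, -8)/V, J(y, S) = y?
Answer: 11183/3 ≈ 3727.7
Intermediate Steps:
Q(I, G) = 40 + I (Q(I, G) = I + 40 = 40 + I)
d(V) = (40 + V)/V
(-4 - 51)*(-68) + d(J(-3, -4)) = (-4 - 51)*(-68) + (40 - 3)/(-3) = -55*(-68) - ⅓*37 = 3740 - 37/3 = 11183/3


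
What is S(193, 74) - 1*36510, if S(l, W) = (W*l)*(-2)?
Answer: -65074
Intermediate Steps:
S(l, W) = -2*W*l
S(193, 74) - 1*36510 = -2*74*193 - 1*36510 = -28564 - 36510 = -65074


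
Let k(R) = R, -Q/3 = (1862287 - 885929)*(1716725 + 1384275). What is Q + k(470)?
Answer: -9083058473530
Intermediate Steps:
Q = -9083058474000 (Q = -3*(1862287 - 885929)*(1716725 + 1384275) = -2929074*3101000 = -3*3027686158000 = -9083058474000)
Q + k(470) = -9083058474000 + 470 = -9083058473530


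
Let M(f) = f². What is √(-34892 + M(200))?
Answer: 2*√1277 ≈ 71.470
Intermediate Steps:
√(-34892 + M(200)) = √(-34892 + 200²) = √(-34892 + 40000) = √5108 = 2*√1277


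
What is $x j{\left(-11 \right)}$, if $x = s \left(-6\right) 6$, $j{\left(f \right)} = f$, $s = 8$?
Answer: $3168$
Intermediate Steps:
$x = -288$ ($x = 8 \left(-6\right) 6 = \left(-48\right) 6 = -288$)
$x j{\left(-11 \right)} = \left(-288\right) \left(-11\right) = 3168$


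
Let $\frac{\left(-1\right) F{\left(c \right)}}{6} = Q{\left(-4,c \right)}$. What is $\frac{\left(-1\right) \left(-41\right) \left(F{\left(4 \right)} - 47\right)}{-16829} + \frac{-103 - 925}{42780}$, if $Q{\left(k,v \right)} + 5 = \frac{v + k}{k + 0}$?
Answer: $\frac{3129362}{179986155} \approx 0.017387$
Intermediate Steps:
$Q{\left(k,v \right)} = -5 + \frac{k + v}{k}$ ($Q{\left(k,v \right)} = -5 + \frac{v + k}{k + 0} = -5 + \frac{k + v}{k}$)
$F{\left(c \right)} = 24 + \frac{3 c}{2}$ ($F{\left(c \right)} = - 6 \left(-4 + \frac{c}{-4}\right) = - 6 \left(-4 + c \left(- \frac{1}{4}\right)\right) = - 6 \left(-4 - \frac{c}{4}\right) = 24 + \frac{3 c}{2}$)
$\frac{\left(-1\right) \left(-41\right) \left(F{\left(4 \right)} - 47\right)}{-16829} + \frac{-103 - 925}{42780} = \frac{\left(-1\right) \left(-41\right) \left(\left(24 + \frac{3}{2} \cdot 4\right) - 47\right)}{-16829} + \frac{-103 - 925}{42780} = 41 \left(\left(24 + 6\right) - 47\right) \left(- \frac{1}{16829}\right) + \left(-103 - 925\right) \frac{1}{42780} = 41 \left(30 - 47\right) \left(- \frac{1}{16829}\right) - \frac{257}{10695} = 41 \left(-17\right) \left(- \frac{1}{16829}\right) - \frac{257}{10695} = \left(-697\right) \left(- \frac{1}{16829}\right) - \frac{257}{10695} = \frac{697}{16829} - \frac{257}{10695} = \frac{3129362}{179986155}$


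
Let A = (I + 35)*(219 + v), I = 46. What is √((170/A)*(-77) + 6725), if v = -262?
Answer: √1007759395/387 ≈ 82.029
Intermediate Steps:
A = -3483 (A = (46 + 35)*(219 - 262) = 81*(-43) = -3483)
√((170/A)*(-77) + 6725) = √((170/(-3483))*(-77) + 6725) = √((170*(-1/3483))*(-77) + 6725) = √(-170/3483*(-77) + 6725) = √(13090/3483 + 6725) = √(23436265/3483) = √1007759395/387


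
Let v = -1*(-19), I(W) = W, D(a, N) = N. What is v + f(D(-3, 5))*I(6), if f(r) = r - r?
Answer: 19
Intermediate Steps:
f(r) = 0
v = 19
v + f(D(-3, 5))*I(6) = 19 + 0*6 = 19 + 0 = 19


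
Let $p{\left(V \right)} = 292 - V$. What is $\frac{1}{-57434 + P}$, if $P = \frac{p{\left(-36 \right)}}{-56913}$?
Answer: $- \frac{56913}{3268741570} \approx -1.7411 \cdot 10^{-5}$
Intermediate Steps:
$P = - \frac{328}{56913}$ ($P = \frac{292 - -36}{-56913} = \left(292 + 36\right) \left(- \frac{1}{56913}\right) = 328 \left(- \frac{1}{56913}\right) = - \frac{328}{56913} \approx -0.0057632$)
$\frac{1}{-57434 + P} = \frac{1}{-57434 - \frac{328}{56913}} = \frac{1}{- \frac{3268741570}{56913}} = - \frac{56913}{3268741570}$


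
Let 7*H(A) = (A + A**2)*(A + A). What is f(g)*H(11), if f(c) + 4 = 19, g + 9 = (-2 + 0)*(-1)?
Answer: 43560/7 ≈ 6222.9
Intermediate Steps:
H(A) = 2*A*(A + A**2)/7 (H(A) = ((A + A**2)*(A + A))/7 = ((A + A**2)*(2*A))/7 = (2*A*(A + A**2))/7 = 2*A*(A + A**2)/7)
g = -7 (g = -9 + (-2 + 0)*(-1) = -9 - 2*(-1) = -9 + 2 = -7)
f(c) = 15 (f(c) = -4 + 19 = 15)
f(g)*H(11) = 15*((2/7)*11**2*(1 + 11)) = 15*((2/7)*121*12) = 15*(2904/7) = 43560/7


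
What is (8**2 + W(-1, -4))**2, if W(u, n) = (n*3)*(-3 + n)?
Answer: 21904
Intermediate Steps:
W(u, n) = 3*n*(-3 + n) (W(u, n) = (3*n)*(-3 + n) = 3*n*(-3 + n))
(8**2 + W(-1, -4))**2 = (8**2 + 3*(-4)*(-3 - 4))**2 = (64 + 3*(-4)*(-7))**2 = (64 + 84)**2 = 148**2 = 21904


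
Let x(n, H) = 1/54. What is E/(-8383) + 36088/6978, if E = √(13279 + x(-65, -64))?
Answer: 18044/3489 - 13*√25458/150894 ≈ 5.1579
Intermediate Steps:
x(n, H) = 1/54
E = 13*√25458/18 (E = √(13279 + 1/54) = √(717067/54) = 13*√25458/18 ≈ 115.23)
E/(-8383) + 36088/6978 = (13*√25458/18)/(-8383) + 36088/6978 = (13*√25458/18)*(-1/8383) + 36088*(1/6978) = -13*√25458/150894 + 18044/3489 = 18044/3489 - 13*√25458/150894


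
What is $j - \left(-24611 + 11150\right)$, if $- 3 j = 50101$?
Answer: $- \frac{9718}{3} \approx -3239.3$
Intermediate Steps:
$j = - \frac{50101}{3}$ ($j = \left(- \frac{1}{3}\right) 50101 = - \frac{50101}{3} \approx -16700.0$)
$j - \left(-24611 + 11150\right) = - \frac{50101}{3} - \left(-24611 + 11150\right) = - \frac{50101}{3} - -13461 = - \frac{50101}{3} + 13461 = - \frac{9718}{3}$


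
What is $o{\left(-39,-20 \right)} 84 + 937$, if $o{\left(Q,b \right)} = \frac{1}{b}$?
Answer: $\frac{4664}{5} \approx 932.8$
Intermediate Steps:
$o{\left(-39,-20 \right)} 84 + 937 = \frac{1}{-20} \cdot 84 + 937 = \left(- \frac{1}{20}\right) 84 + 937 = - \frac{21}{5} + 937 = \frac{4664}{5}$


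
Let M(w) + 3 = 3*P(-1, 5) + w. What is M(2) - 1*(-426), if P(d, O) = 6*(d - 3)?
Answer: 353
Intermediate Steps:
P(d, O) = -18 + 6*d (P(d, O) = 6*(-3 + d) = -18 + 6*d)
M(w) = -75 + w (M(w) = -3 + (3*(-18 + 6*(-1)) + w) = -3 + (3*(-18 - 6) + w) = -3 + (3*(-24) + w) = -3 + (-72 + w) = -75 + w)
M(2) - 1*(-426) = (-75 + 2) - 1*(-426) = -73 + 426 = 353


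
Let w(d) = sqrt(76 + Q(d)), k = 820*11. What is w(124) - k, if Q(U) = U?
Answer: -9020 + 10*sqrt(2) ≈ -9005.9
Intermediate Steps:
k = 9020
w(d) = sqrt(76 + d)
w(124) - k = sqrt(76 + 124) - 1*9020 = sqrt(200) - 9020 = 10*sqrt(2) - 9020 = -9020 + 10*sqrt(2)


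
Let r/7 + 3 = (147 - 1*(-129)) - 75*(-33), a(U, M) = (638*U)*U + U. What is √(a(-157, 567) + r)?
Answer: √15745141 ≈ 3968.0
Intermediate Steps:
a(U, M) = U + 638*U² (a(U, M) = 638*U² + U = U + 638*U²)
r = 19236 (r = -21 + 7*((147 - 1*(-129)) - 75*(-33)) = -21 + 7*((147 + 129) + 2475) = -21 + 7*(276 + 2475) = -21 + 7*2751 = -21 + 19257 = 19236)
√(a(-157, 567) + r) = √(-157*(1 + 638*(-157)) + 19236) = √(-157*(1 - 100166) + 19236) = √(-157*(-100165) + 19236) = √(15725905 + 19236) = √15745141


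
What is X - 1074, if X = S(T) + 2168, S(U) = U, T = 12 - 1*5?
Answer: 1101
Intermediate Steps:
T = 7 (T = 12 - 5 = 7)
X = 2175 (X = 7 + 2168 = 2175)
X - 1074 = 2175 - 1074 = 1101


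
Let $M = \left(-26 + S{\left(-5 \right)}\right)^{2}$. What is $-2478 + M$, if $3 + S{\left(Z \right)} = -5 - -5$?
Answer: $-1637$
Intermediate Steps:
$S{\left(Z \right)} = -3$ ($S{\left(Z \right)} = -3 - 0 = -3 + \left(-5 + 5\right) = -3 + 0 = -3$)
$M = 841$ ($M = \left(-26 - 3\right)^{2} = \left(-29\right)^{2} = 841$)
$-2478 + M = -2478 + 841 = -1637$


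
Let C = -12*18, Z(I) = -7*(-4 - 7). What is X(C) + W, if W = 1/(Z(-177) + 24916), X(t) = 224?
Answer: 5598433/24993 ≈ 224.00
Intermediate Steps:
Z(I) = 77 (Z(I) = -7*(-11) = 77)
C = -216
W = 1/24993 (W = 1/(77 + 24916) = 1/24993 ≈ 4.0011e-5)
X(C) + W = 224 + 1/24993 = 5598433/24993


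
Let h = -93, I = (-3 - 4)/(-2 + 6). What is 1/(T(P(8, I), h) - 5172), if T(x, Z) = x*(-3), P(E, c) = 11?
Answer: -1/5205 ≈ -0.00019212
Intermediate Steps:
I = -7/4 ≈ -1.7500
T(x, Z) = -3*x
1/(T(P(8, I), h) - 5172) = 1/(-3*11 - 5172) = 1/(-33 - 5172) = 1/(-5205) = -1/5205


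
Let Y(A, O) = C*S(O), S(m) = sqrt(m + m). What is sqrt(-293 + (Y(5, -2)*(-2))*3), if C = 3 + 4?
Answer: sqrt(-293 - 84*I) ≈ 2.4293 - 17.289*I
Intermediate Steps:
C = 7
S(m) = sqrt(2)*sqrt(m) (S(m) = sqrt(2*m) = sqrt(2)*sqrt(m))
Y(A, O) = 7*sqrt(2)*sqrt(O) (Y(A, O) = 7*(sqrt(2)*sqrt(O)) = 7*sqrt(2)*sqrt(O))
sqrt(-293 + (Y(5, -2)*(-2))*3) = sqrt(-293 + ((7*sqrt(2)*sqrt(-2))*(-2))*3) = sqrt(-293 + ((7*sqrt(2)*(I*sqrt(2)))*(-2))*3) = sqrt(-293 + ((14*I)*(-2))*3) = sqrt(-293 - 28*I*3) = sqrt(-293 - 84*I)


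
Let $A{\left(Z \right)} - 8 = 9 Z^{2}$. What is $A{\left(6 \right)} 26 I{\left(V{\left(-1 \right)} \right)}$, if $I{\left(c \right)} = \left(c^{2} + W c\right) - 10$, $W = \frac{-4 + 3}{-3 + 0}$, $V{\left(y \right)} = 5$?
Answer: $\frac{431600}{3} \approx 1.4387 \cdot 10^{5}$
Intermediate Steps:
$W = \frac{1}{3}$ ($W = - \frac{1}{-3} = \left(-1\right) \left(- \frac{1}{3}\right) = \frac{1}{3} \approx 0.33333$)
$A{\left(Z \right)} = 8 + 9 Z^{2}$
$I{\left(c \right)} = -10 + c^{2} + \frac{c}{3}$ ($I{\left(c \right)} = \left(c^{2} + \frac{c}{3}\right) - 10 = -10 + c^{2} + \frac{c}{3}$)
$A{\left(6 \right)} 26 I{\left(V{\left(-1 \right)} \right)} = \left(8 + 9 \cdot 6^{2}\right) 26 \left(-10 + 5^{2} + \frac{1}{3} \cdot 5\right) = \left(8 + 9 \cdot 36\right) 26 \left(-10 + 25 + \frac{5}{3}\right) = \left(8 + 324\right) 26 \cdot \frac{50}{3} = 332 \cdot 26 \cdot \frac{50}{3} = 8632 \cdot \frac{50}{3} = \frac{431600}{3}$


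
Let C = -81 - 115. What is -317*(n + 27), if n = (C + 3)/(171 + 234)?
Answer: -3405214/405 ≈ -8407.9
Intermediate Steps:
C = -196
n = -193/405 (n = (-196 + 3)/(171 + 234) = -193/405 ≈ -0.47654)
-317*(n + 27) = -317*(-193/405 + 27) = -317*10742/405 = -3405214/405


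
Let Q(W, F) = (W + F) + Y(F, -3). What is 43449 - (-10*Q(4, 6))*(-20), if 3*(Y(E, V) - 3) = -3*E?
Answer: 42049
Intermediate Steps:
Y(E, V) = 3 - E (Y(E, V) = 3 + (-3*E)/3 = 3 - E)
Q(W, F) = 3 + W (Q(W, F) = (W + F) + (3 - F) = (F + W) + (3 - F) = 3 + W)
43449 - (-10*Q(4, 6))*(-20) = 43449 - (-10*(3 + 4))*(-20) = 43449 - (-10*7)*(-20) = 43449 - (-70)*(-20) = 43449 - 1*1400 = 43449 - 1400 = 42049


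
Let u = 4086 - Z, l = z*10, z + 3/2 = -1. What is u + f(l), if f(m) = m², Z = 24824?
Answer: -20113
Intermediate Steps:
z = -5/2 (z = -3/2 - 1 = -5/2 ≈ -2.5000)
l = -25 (l = -5/2*10 = -25)
u = -20738 (u = 4086 - 1*24824 = 4086 - 24824 = -20738)
u + f(l) = -20738 + (-25)² = -20738 + 625 = -20113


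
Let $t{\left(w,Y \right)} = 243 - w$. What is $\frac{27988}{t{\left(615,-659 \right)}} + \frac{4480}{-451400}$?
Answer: $- \frac{78971561}{1049505} \approx -75.246$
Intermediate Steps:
$\frac{27988}{t{\left(615,-659 \right)}} + \frac{4480}{-451400} = \frac{27988}{243 - 615} + \frac{4480}{-451400} = \frac{27988}{243 - 615} + 4480 \left(- \frac{1}{451400}\right) = \frac{27988}{-372} - \frac{112}{11285} = 27988 \left(- \frac{1}{372}\right) - \frac{112}{11285} = - \frac{6997}{93} - \frac{112}{11285} = - \frac{78971561}{1049505}$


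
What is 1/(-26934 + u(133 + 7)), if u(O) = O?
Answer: -1/26794 ≈ -3.7322e-5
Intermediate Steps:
1/(-26934 + u(133 + 7)) = 1/(-26934 + (133 + 7)) = 1/(-26934 + 140) = 1/(-26794) = -1/26794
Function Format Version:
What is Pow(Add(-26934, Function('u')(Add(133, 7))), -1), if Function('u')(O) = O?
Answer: Rational(-1, 26794) ≈ -3.7322e-5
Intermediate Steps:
Pow(Add(-26934, Function('u')(Add(133, 7))), -1) = Pow(Add(-26934, Add(133, 7)), -1) = Pow(Add(-26934, 140), -1) = Pow(-26794, -1) = Rational(-1, 26794)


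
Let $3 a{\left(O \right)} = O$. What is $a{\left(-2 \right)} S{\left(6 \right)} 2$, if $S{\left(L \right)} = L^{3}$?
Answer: $-288$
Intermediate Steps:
$a{\left(O \right)} = \frac{O}{3}$
$a{\left(-2 \right)} S{\left(6 \right)} 2 = \frac{1}{3} \left(-2\right) 6^{3} \cdot 2 = \left(- \frac{2}{3}\right) 216 \cdot 2 = \left(-144\right) 2 = -288$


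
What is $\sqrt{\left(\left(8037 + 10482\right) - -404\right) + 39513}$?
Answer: $2 \sqrt{14609} \approx 241.74$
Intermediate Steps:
$\sqrt{\left(\left(8037 + 10482\right) - -404\right) + 39513} = \sqrt{\left(18519 + 404\right) + 39513} = \sqrt{18923 + 39513} = \sqrt{58436} = 2 \sqrt{14609}$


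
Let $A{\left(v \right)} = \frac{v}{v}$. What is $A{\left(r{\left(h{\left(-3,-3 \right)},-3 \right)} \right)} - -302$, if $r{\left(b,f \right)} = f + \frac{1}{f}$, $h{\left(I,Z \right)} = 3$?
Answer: $303$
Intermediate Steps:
$A{\left(v \right)} = 1$
$A{\left(r{\left(h{\left(-3,-3 \right)},-3 \right)} \right)} - -302 = 1 - -302 = 1 + 302 = 303$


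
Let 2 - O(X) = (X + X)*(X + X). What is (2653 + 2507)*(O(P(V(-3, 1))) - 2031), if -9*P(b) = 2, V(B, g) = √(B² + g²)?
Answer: -282707800/27 ≈ -1.0471e+7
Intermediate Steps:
P(b) = -2/9 (P(b) = -⅑*2 = -2/9)
O(X) = 2 - 4*X² (O(X) = 2 - (X + X)*(X + X) = 2 - 2*X*2*X = 2 - 4*X²)
(2653 + 2507)*(O(P(V(-3, 1))) - 2031) = (2653 + 2507)*((2 - 4*(-2/9)²) - 2031) = 5160*((2 - 4*4/81) - 2031) = 5160*((2 - 16/81) - 2031) = 5160*(146/81 - 2031) = 5160*(-164365/81) = -282707800/27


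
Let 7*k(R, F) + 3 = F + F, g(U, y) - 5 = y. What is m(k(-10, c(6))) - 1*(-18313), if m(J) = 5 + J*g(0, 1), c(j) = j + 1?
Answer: 128292/7 ≈ 18327.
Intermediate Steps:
g(U, y) = 5 + y
c(j) = 1 + j
k(R, F) = -3/7 + 2*F/7 (k(R, F) = -3/7 + (F + F)/7 = -3/7 + (2*F)/7 = -3/7 + 2*F/7)
m(J) = 5 + 6*J (m(J) = 5 + J*(5 + 1) = 5 + J*6 = 5 + 6*J)
m(k(-10, c(6))) - 1*(-18313) = (5 + 6*(-3/7 + 2*(1 + 6)/7)) - 1*(-18313) = (5 + 6*(-3/7 + (2/7)*7)) + 18313 = (5 + 6*(-3/7 + 2)) + 18313 = (5 + 6*(11/7)) + 18313 = (5 + 66/7) + 18313 = 101/7 + 18313 = 128292/7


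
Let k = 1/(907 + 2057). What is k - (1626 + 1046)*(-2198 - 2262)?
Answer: 35322343681/2964 ≈ 1.1917e+7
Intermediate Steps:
k = 1/2964 ≈ 0.00033738
k - (1626 + 1046)*(-2198 - 2262) = 1/2964 - (1626 + 1046)*(-2198 - 2262) = 1/2964 - 2672*(-4460) = 1/2964 - 1*(-11917120) = 1/2964 + 11917120 = 35322343681/2964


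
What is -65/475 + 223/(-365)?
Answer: -5186/6935 ≈ -0.74780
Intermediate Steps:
-65/475 + 223/(-365) = -65*1/475 + 223*(-1/365) = -13/95 - 223/365 = -5186/6935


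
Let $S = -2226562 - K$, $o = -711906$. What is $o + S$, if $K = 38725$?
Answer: $-2977193$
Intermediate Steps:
$S = -2265287$ ($S = -2226562 - 38725 = -2265287$)
$o + S = -711906 - 2265287 = -2977193$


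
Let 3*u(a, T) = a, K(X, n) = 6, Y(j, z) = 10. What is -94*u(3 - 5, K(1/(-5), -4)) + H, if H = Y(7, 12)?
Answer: 218/3 ≈ 72.667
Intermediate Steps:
H = 10
u(a, T) = a/3
-94*u(3 - 5, K(1/(-5), -4)) + H = -94*(3 - 5)/3 + 10 = -94*(-2)/3 + 10 = -94*(-⅔) + 10 = 188/3 + 10 = 218/3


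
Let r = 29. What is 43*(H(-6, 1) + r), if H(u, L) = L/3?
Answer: 3784/3 ≈ 1261.3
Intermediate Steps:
H(u, L) = L/3 (H(u, L) = L*(⅓) = L/3)
43*(H(-6, 1) + r) = 43*((⅓)*1 + 29) = 43*(⅓ + 29) = 43*(88/3) = 3784/3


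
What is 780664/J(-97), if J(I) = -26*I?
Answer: 390332/1261 ≈ 309.54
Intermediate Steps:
780664/J(-97) = 780664/((-26*(-97))) = 780664/2522 = 780664*(1/2522) = 390332/1261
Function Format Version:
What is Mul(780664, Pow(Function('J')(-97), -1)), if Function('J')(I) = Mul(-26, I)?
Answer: Rational(390332, 1261) ≈ 309.54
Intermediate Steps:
Mul(780664, Pow(Function('J')(-97), -1)) = Mul(780664, Pow(Mul(-26, -97), -1)) = Mul(780664, Pow(2522, -1)) = Mul(780664, Rational(1, 2522)) = Rational(390332, 1261)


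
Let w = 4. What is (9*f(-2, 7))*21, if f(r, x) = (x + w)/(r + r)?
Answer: -2079/4 ≈ -519.75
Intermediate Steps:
f(r, x) = (4 + x)/(2*r) (f(r, x) = (x + 4)/(r + r) = (4 + x)/((2*r)) = (4 + x)*(1/(2*r)) = (4 + x)/(2*r))
(9*f(-2, 7))*21 = (9*((½)*(4 + 7)/(-2)))*21 = (9*((½)*(-½)*11))*21 = (9*(-11/4))*21 = -99/4*21 = -2079/4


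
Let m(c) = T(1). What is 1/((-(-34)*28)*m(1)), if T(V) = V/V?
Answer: 1/952 ≈ 0.0010504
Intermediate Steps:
T(V) = 1
m(c) = 1
1/((-(-34)*28)*m(1)) = 1/(-(-34)*28*1) = 1/(-34*(-28)*1) = 1/(952*1) = 1/952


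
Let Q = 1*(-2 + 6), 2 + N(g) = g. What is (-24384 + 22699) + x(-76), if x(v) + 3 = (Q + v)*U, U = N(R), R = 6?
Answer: -1976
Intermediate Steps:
N(g) = -2 + g
U = 4 (U = -2 + 6 = 4)
Q = 4 (Q = 1*4 = 4)
x(v) = 13 + 4*v (x(v) = -3 + (4 + v)*4 = -3 + (16 + 4*v) = 13 + 4*v)
(-24384 + 22699) + x(-76) = (-24384 + 22699) + (13 + 4*(-76)) = -1685 + (13 - 304) = -1685 - 291 = -1976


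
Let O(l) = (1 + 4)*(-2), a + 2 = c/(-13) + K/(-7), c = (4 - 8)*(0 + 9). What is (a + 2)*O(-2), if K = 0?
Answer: -360/13 ≈ -27.692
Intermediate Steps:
c = -36 (c = -4*9 = -36)
a = 10/13 (a = -2 + (-36/(-13) + 0/(-7)) = -2 + (-36*(-1/13) + 0*(-⅐)) = -2 + (36/13 + 0) = -2 + 36/13 = 10/13 ≈ 0.76923)
O(l) = -10 (O(l) = 5*(-2) = -10)
(a + 2)*O(-2) = (10/13 + 2)*(-10) = (36/13)*(-10) = -360/13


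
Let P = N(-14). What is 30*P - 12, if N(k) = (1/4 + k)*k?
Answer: 5763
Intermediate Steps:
N(k) = k*(1/4 + k) (N(k) = (1/4 + k)*k = k*(1/4 + k))
P = 385/2 (P = -14*(1/4 - 14) = -14*(-55/4) = 385/2 ≈ 192.50)
30*P - 12 = 30*(385/2) - 12 = 5775 - 12 = 5763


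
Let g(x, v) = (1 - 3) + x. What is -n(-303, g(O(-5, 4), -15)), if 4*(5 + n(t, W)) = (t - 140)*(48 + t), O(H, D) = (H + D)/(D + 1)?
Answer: -112945/4 ≈ -28236.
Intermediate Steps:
O(H, D) = (D + H)/(1 + D)
g(x, v) = -2 + x
n(t, W) = -5 + (-140 + t)*(48 + t)/4 (n(t, W) = -5 + ((t - 140)*(48 + t))/4 = -5 + ((-140 + t)*(48 + t))/4 = -5 + (-140 + t)*(48 + t)/4)
-n(-303, g(O(-5, 4), -15)) = -(-1685 - 23*(-303) + (¼)*(-303)²) = -(-1685 + 6969 + (¼)*91809) = -(-1685 + 6969 + 91809/4) = -1*112945/4 = -112945/4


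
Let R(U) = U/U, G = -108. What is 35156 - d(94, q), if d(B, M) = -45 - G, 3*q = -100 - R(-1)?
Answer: 35093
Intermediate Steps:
R(U) = 1
q = -101/3 (q = (-100 - 1*1)/3 = (-100 - 1)/3 = (⅓)*(-101) = -101/3 ≈ -33.667)
d(B, M) = 63 (d(B, M) = -45 - 1*(-108) = -45 + 108 = 63)
35156 - d(94, q) = 35156 - 1*63 = 35156 - 63 = 35093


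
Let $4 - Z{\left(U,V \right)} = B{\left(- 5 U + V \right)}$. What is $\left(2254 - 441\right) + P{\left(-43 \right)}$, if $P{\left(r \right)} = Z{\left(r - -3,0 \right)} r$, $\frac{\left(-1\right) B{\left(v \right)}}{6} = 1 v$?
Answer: $-49959$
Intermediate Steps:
$B{\left(v \right)} = - 6 v$ ($B{\left(v \right)} = - 6 \cdot 1 v = - 6 v$)
$Z{\left(U,V \right)} = 4 - 30 U + 6 V$ ($Z{\left(U,V \right)} = 4 - - 6 \left(- 5 U + V\right) = 4 - - 6 \left(V - 5 U\right) = 4 - \left(- 6 V + 30 U\right) = 4 - 30 U + 6 V$)
$P{\left(r \right)} = r \left(-86 - 30 r\right)$ ($P{\left(r \right)} = \left(4 - 30 \left(r - -3\right) + 6 \cdot 0\right) r = \left(4 - 30 \left(r + 3\right) + 0\right) r = \left(4 - 30 \left(3 + r\right) + 0\right) r = \left(4 - \left(90 + 30 r\right) + 0\right) r = \left(-86 - 30 r\right) r = r \left(-86 - 30 r\right)$)
$\left(2254 - 441\right) + P{\left(-43 \right)} = \left(2254 - 441\right) + 2 \left(-43\right) \left(-43 - -645\right) = \left(2254 - 441\right) + 2 \left(-43\right) \left(-43 + 645\right) = 1813 + 2 \left(-43\right) 602 = 1813 - 51772 = -49959$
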